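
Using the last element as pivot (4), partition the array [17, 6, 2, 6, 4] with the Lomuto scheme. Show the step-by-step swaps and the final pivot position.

Lomuto partition with pivot = 4:

Initial array: [17, 6, 2, 6, 4]

arr[0]=17 > 4: no swap
arr[1]=6 > 4: no swap
arr[2]=2 <= 4: swap with position 0, array becomes [2, 6, 17, 6, 4]
arr[3]=6 > 4: no swap

Place pivot at position 1: [2, 4, 17, 6, 6]
Pivot position: 1

After partitioning with pivot 4, the array becomes [2, 4, 17, 6, 6]. The pivot is placed at index 1. All elements to the left of the pivot are <= 4, and all elements to the right are > 4.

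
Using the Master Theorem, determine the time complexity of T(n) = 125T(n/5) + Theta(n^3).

Master Theorem for T(n) = 125T(n/5) + O(n^3):

a = 125, b = 5, c = 3
log_b(a) = log_5(125) = 3.0000

Case 2: c = 3 = log_5(125) = 3.0000
T(n) = O(n^3 log n) = O(n^3 log n)

For T(n) = 125T(n/5) + O(n^3): log_5(125) = 3.0000. This is Case 2 of the Master Theorem (c = log_b(a), equal work at all levels), giving O(n^3 log n).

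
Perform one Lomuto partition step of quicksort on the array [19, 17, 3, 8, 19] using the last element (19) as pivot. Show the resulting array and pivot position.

Lomuto partition with pivot = 19:

Initial array: [19, 17, 3, 8, 19]

arr[0]=19 <= 19: swap with position 0, array becomes [19, 17, 3, 8, 19]
arr[1]=17 <= 19: swap with position 1, array becomes [19, 17, 3, 8, 19]
arr[2]=3 <= 19: swap with position 2, array becomes [19, 17, 3, 8, 19]
arr[3]=8 <= 19: swap with position 3, array becomes [19, 17, 3, 8, 19]

Place pivot at position 4: [19, 17, 3, 8, 19]
Pivot position: 4

After partitioning with pivot 19, the array becomes [19, 17, 3, 8, 19]. The pivot is placed at index 4. All elements to the left of the pivot are <= 19, and all elements to the right are > 19.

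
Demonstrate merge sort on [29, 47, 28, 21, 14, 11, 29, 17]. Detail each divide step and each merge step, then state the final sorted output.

Merge sort trace:

Split: [29, 47, 28, 21, 14, 11, 29, 17] -> [29, 47, 28, 21] and [14, 11, 29, 17]
  Split: [29, 47, 28, 21] -> [29, 47] and [28, 21]
    Split: [29, 47] -> [29] and [47]
    Merge: [29] + [47] -> [29, 47]
    Split: [28, 21] -> [28] and [21]
    Merge: [28] + [21] -> [21, 28]
  Merge: [29, 47] + [21, 28] -> [21, 28, 29, 47]
  Split: [14, 11, 29, 17] -> [14, 11] and [29, 17]
    Split: [14, 11] -> [14] and [11]
    Merge: [14] + [11] -> [11, 14]
    Split: [29, 17] -> [29] and [17]
    Merge: [29] + [17] -> [17, 29]
  Merge: [11, 14] + [17, 29] -> [11, 14, 17, 29]
Merge: [21, 28, 29, 47] + [11, 14, 17, 29] -> [11, 14, 17, 21, 28, 29, 29, 47]

Final sorted array: [11, 14, 17, 21, 28, 29, 29, 47]

The merge sort proceeds by recursively splitting the array and merging sorted halves.
After all merges, the sorted array is [11, 14, 17, 21, 28, 29, 29, 47].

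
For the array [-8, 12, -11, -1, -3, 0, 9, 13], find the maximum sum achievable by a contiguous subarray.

Using Kadane's algorithm on [-8, 12, -11, -1, -3, 0, 9, 13]:

Scanning through the array:
Position 1 (value 12): max_ending_here = 12, max_so_far = 12
Position 2 (value -11): max_ending_here = 1, max_so_far = 12
Position 3 (value -1): max_ending_here = 0, max_so_far = 12
Position 4 (value -3): max_ending_here = -3, max_so_far = 12
Position 5 (value 0): max_ending_here = 0, max_so_far = 12
Position 6 (value 9): max_ending_here = 9, max_so_far = 12
Position 7 (value 13): max_ending_here = 22, max_so_far = 22

Maximum subarray: [0, 9, 13]
Maximum sum: 22

The maximum subarray is [0, 9, 13] with sum 22. This subarray runs from index 5 to index 7.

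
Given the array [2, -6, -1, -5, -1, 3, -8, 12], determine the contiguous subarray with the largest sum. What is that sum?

Using Kadane's algorithm on [2, -6, -1, -5, -1, 3, -8, 12]:

Scanning through the array:
Position 1 (value -6): max_ending_here = -4, max_so_far = 2
Position 2 (value -1): max_ending_here = -1, max_so_far = 2
Position 3 (value -5): max_ending_here = -5, max_so_far = 2
Position 4 (value -1): max_ending_here = -1, max_so_far = 2
Position 5 (value 3): max_ending_here = 3, max_so_far = 3
Position 6 (value -8): max_ending_here = -5, max_so_far = 3
Position 7 (value 12): max_ending_here = 12, max_so_far = 12

Maximum subarray: [12]
Maximum sum: 12

The maximum subarray is [12] with sum 12. This subarray runs from index 7 to index 7.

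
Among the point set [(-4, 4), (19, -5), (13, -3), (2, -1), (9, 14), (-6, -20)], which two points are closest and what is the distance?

Computing all pairwise distances among 6 points:

d((-4, 4), (19, -5)) = 24.6982
d((-4, 4), (13, -3)) = 18.3848
d((-4, 4), (2, -1)) = 7.8102
d((-4, 4), (9, 14)) = 16.4012
d((-4, 4), (-6, -20)) = 24.0832
d((19, -5), (13, -3)) = 6.3246 <-- minimum
d((19, -5), (2, -1)) = 17.4642
d((19, -5), (9, 14)) = 21.4709
d((19, -5), (-6, -20)) = 29.1548
d((13, -3), (2, -1)) = 11.1803
d((13, -3), (9, 14)) = 17.4642
d((13, -3), (-6, -20)) = 25.4951
d((2, -1), (9, 14)) = 16.5529
d((2, -1), (-6, -20)) = 20.6155
d((9, 14), (-6, -20)) = 37.1618

Closest pair: (19, -5) and (13, -3) with distance 6.3246

The closest pair is (19, -5) and (13, -3) with Euclidean distance 6.3246. For 6 points, brute-force pairwise comparison is shown above. For large n, the divide-and-conquer algorithm (sort by x, recurse on halves, check the dividing strip) achieves O(n log n).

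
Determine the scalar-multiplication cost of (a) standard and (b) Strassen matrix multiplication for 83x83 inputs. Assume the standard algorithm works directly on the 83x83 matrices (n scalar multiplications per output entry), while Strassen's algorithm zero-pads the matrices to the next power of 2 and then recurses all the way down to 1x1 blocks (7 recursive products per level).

Matrix multiplication for 83x83 matrices:

Strassen's algorithm requires power-of-2 dimensions. Pad 83x83 to 128x128 (next power of 2).

Standard algorithm: 83^3 = 571787 multiplications
Strassen's algorithm: 7^(log2(128)) = 7^7 = 823543 multiplications
Difference: 571787 - 823543 = -251756 (Strassen uses MORE here due to padding overhead — for small or just-over-power-of-2 n, padding can outweigh the per-level savings)

Standard: 571787 multiplications (83^3). Strassen: 823543 multiplications (7^7, after padding to 128x128). Strassen reduces 8 recursive multiplications to 7 at each level.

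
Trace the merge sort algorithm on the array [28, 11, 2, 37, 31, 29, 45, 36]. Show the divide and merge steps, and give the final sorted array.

Merge sort trace:

Split: [28, 11, 2, 37, 31, 29, 45, 36] -> [28, 11, 2, 37] and [31, 29, 45, 36]
  Split: [28, 11, 2, 37] -> [28, 11] and [2, 37]
    Split: [28, 11] -> [28] and [11]
    Merge: [28] + [11] -> [11, 28]
    Split: [2, 37] -> [2] and [37]
    Merge: [2] + [37] -> [2, 37]
  Merge: [11, 28] + [2, 37] -> [2, 11, 28, 37]
  Split: [31, 29, 45, 36] -> [31, 29] and [45, 36]
    Split: [31, 29] -> [31] and [29]
    Merge: [31] + [29] -> [29, 31]
    Split: [45, 36] -> [45] and [36]
    Merge: [45] + [36] -> [36, 45]
  Merge: [29, 31] + [36, 45] -> [29, 31, 36, 45]
Merge: [2, 11, 28, 37] + [29, 31, 36, 45] -> [2, 11, 28, 29, 31, 36, 37, 45]

Final sorted array: [2, 11, 28, 29, 31, 36, 37, 45]

The merge sort proceeds by recursively splitting the array and merging sorted halves.
After all merges, the sorted array is [2, 11, 28, 29, 31, 36, 37, 45].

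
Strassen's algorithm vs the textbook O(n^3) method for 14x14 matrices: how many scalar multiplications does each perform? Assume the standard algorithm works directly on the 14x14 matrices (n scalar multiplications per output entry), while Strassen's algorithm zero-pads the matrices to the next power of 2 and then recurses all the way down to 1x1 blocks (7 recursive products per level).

Matrix multiplication for 14x14 matrices:

Strassen's algorithm requires power-of-2 dimensions. Pad 14x14 to 16x16 (next power of 2).

Standard algorithm: 14^3 = 2744 multiplications
Strassen's algorithm: 7^(log2(16)) = 7^4 = 2401 multiplications
Savings: 2744 - 2401 = 343 multiplications

Standard: 2744 multiplications (14^3). Strassen: 2401 multiplications (7^4, after padding to 16x16). Strassen reduces 8 recursive multiplications to 7 at each level.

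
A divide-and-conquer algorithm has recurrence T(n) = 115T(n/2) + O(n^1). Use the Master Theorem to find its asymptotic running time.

Master Theorem for T(n) = 115T(n/2) + O(n^1):

a = 115, b = 2, c = 1
log_b(a) = log_2(115) = 6.8455

Case 1: c = 1 < log_2(115) = 6.8455
T(n) = O(n^(log_2 115))

For T(n) = 115T(n/2) + O(n^1): log_2(115) = 6.8455. This is Case 1 of the Master Theorem (c < log_b(a), work dominated by leaves), giving O(n^(log_2 115)).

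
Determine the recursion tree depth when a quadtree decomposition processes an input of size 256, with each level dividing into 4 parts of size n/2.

For divide and conquer with division factor 2:

Problem sizes at each level:
Level 0: 256
Level 1: 128
Level 2: 64
Level 3: 32
Level 4: 16
Level 5: 8
Level 6: 4
Level 7: 2
Level 8: 1

The root is level 0 and the size-1 base case is level 8 (the tree spans levels 0 through 8, i.e. 9 levels counting the root), so the depth is the number of divisions: log_2(256) = 8

The recursion tree depth is log_2(256) = 8. At each level, the problem size is divided by 2, so it takes 8 divisions to reduce to a base case of size 1. The algorithm makes 4 recursive calls at each level.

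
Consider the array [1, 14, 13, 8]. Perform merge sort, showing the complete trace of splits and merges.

Merge sort trace:

Split: [1, 14, 13, 8] -> [1, 14] and [13, 8]
  Split: [1, 14] -> [1] and [14]
  Merge: [1] + [14] -> [1, 14]
  Split: [13, 8] -> [13] and [8]
  Merge: [13] + [8] -> [8, 13]
Merge: [1, 14] + [8, 13] -> [1, 8, 13, 14]

Final sorted array: [1, 8, 13, 14]

The merge sort proceeds by recursively splitting the array and merging sorted halves.
After all merges, the sorted array is [1, 8, 13, 14].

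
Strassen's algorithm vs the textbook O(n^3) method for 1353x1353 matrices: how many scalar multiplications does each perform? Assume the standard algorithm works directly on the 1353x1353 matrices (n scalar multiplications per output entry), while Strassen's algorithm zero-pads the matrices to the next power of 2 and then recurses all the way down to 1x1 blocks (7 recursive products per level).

Matrix multiplication for 1353x1353 matrices:

Strassen's algorithm requires power-of-2 dimensions. Pad 1353x1353 to 2048x2048 (next power of 2).

Standard algorithm: 1353^3 = 2476813977 multiplications
Strassen's algorithm: 7^(log2(2048)) = 7^11 = 1977326743 multiplications
Savings: 2476813977 - 1977326743 = 499487234 multiplications

Standard: 2476813977 multiplications (1353^3). Strassen: 1977326743 multiplications (7^11, after padding to 2048x2048). Strassen reduces 8 recursive multiplications to 7 at each level.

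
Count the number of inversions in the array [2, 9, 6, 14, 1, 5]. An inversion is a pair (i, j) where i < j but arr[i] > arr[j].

Finding inversions in [2, 9, 6, 14, 1, 5]:

(0, 4): arr[0]=2 > arr[4]=1
(1, 2): arr[1]=9 > arr[2]=6
(1, 4): arr[1]=9 > arr[4]=1
(1, 5): arr[1]=9 > arr[5]=5
(2, 4): arr[2]=6 > arr[4]=1
(2, 5): arr[2]=6 > arr[5]=5
(3, 4): arr[3]=14 > arr[4]=1
(3, 5): arr[3]=14 > arr[5]=5

Total inversions: 8

The array has 8 inversion(s): (0,4), (1,2), (1,4), (1,5), (2,4), (2,5), (3,4), (3,5). Each pair (i,j) satisfies i < j and arr[i] > arr[j].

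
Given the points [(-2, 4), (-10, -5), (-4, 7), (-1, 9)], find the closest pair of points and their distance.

Computing all pairwise distances among 4 points:

d((-2, 4), (-10, -5)) = 12.0416
d((-2, 4), (-4, 7)) = 3.6056 <-- minimum
d((-2, 4), (-1, 9)) = 5.099
d((-10, -5), (-4, 7)) = 13.4164
d((-10, -5), (-1, 9)) = 16.6433
d((-4, 7), (-1, 9)) = 3.6056 <-- minimum

Minimum distance: 3.6056 (tie among 2 pairs: (-2, 4) and (-4, 7); (-4, 7) and (-1, 9))

The minimum Euclidean distance is 3.6056. There is a tie: 2 pairs achieve this minimum — (-2, 4) and (-4, 7); (-4, 7) and (-1, 9). Any of these is a valid closest pair. For 4 points, brute-force pairwise comparison is shown above. For large n, the divide-and-conquer algorithm (sort by x, recurse on halves, check the dividing strip) achieves O(n log n).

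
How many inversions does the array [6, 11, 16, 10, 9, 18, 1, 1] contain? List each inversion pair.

Finding inversions in [6, 11, 16, 10, 9, 18, 1, 1]:

(0, 6): arr[0]=6 > arr[6]=1
(0, 7): arr[0]=6 > arr[7]=1
(1, 3): arr[1]=11 > arr[3]=10
(1, 4): arr[1]=11 > arr[4]=9
(1, 6): arr[1]=11 > arr[6]=1
(1, 7): arr[1]=11 > arr[7]=1
(2, 3): arr[2]=16 > arr[3]=10
(2, 4): arr[2]=16 > arr[4]=9
(2, 6): arr[2]=16 > arr[6]=1
(2, 7): arr[2]=16 > arr[7]=1
(3, 4): arr[3]=10 > arr[4]=9
(3, 6): arr[3]=10 > arr[6]=1
(3, 7): arr[3]=10 > arr[7]=1
(4, 6): arr[4]=9 > arr[6]=1
(4, 7): arr[4]=9 > arr[7]=1
(5, 6): arr[5]=18 > arr[6]=1
(5, 7): arr[5]=18 > arr[7]=1

Total inversions: 17

The array has 17 inversion(s): (0,6), (0,7), (1,3), (1,4), (1,6), (1,7), (2,3), (2,4), (2,6), (2,7), (3,4), (3,6), (3,7), (4,6), (4,7), (5,6), (5,7). Each pair (i,j) satisfies i < j and arr[i] > arr[j].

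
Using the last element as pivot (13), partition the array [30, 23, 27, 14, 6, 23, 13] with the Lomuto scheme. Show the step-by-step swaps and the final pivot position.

Lomuto partition with pivot = 13:

Initial array: [30, 23, 27, 14, 6, 23, 13]

arr[0]=30 > 13: no swap
arr[1]=23 > 13: no swap
arr[2]=27 > 13: no swap
arr[3]=14 > 13: no swap
arr[4]=6 <= 13: swap with position 0, array becomes [6, 23, 27, 14, 30, 23, 13]
arr[5]=23 > 13: no swap

Place pivot at position 1: [6, 13, 27, 14, 30, 23, 23]
Pivot position: 1

After partitioning with pivot 13, the array becomes [6, 13, 27, 14, 30, 23, 23]. The pivot is placed at index 1. All elements to the left of the pivot are <= 13, and all elements to the right are > 13.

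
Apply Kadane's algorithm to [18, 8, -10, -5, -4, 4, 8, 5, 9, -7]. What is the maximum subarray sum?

Using Kadane's algorithm on [18, 8, -10, -5, -4, 4, 8, 5, 9, -7]:

Scanning through the array:
Position 1 (value 8): max_ending_here = 26, max_so_far = 26
Position 2 (value -10): max_ending_here = 16, max_so_far = 26
Position 3 (value -5): max_ending_here = 11, max_so_far = 26
Position 4 (value -4): max_ending_here = 7, max_so_far = 26
Position 5 (value 4): max_ending_here = 11, max_so_far = 26
Position 6 (value 8): max_ending_here = 19, max_so_far = 26
Position 7 (value 5): max_ending_here = 24, max_so_far = 26
Position 8 (value 9): max_ending_here = 33, max_so_far = 33
Position 9 (value -7): max_ending_here = 26, max_so_far = 33

Maximum subarray: [18, 8, -10, -5, -4, 4, 8, 5, 9]
Maximum sum: 33

The maximum subarray is [18, 8, -10, -5, -4, 4, 8, 5, 9] with sum 33. This subarray runs from index 0 to index 8.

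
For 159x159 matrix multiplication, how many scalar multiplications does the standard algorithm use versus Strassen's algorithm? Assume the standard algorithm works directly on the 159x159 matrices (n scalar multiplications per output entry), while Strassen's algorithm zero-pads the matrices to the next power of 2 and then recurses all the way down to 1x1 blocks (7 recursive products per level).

Matrix multiplication for 159x159 matrices:

Strassen's algorithm requires power-of-2 dimensions. Pad 159x159 to 256x256 (next power of 2).

Standard algorithm: 159^3 = 4019679 multiplications
Strassen's algorithm: 7^(log2(256)) = 7^8 = 5764801 multiplications
Difference: 4019679 - 5764801 = -1745122 (Strassen uses MORE here due to padding overhead — for small or just-over-power-of-2 n, padding can outweigh the per-level savings)

Standard: 4019679 multiplications (159^3). Strassen: 5764801 multiplications (7^8, after padding to 256x256). Strassen reduces 8 recursive multiplications to 7 at each level.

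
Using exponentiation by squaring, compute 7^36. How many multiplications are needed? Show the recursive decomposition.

Computing 7^36 by squaring (build up from 7^1; each line after the first costs one multiplication):

7^1 = 7
7^2 = (7^1)^2 = 7^2 = 49
7^4 = (7^2)^2 = 49^2 = 2401
7^8 = (7^4)^2 = 2401^2 = 5764801
7^9 = 7 * 7^8 = 7 * 5764801 = 40353607
7^18 = (7^9)^2 = 40353607^2 = 1628413597910449
7^36 = (7^18)^2 = 1628413597910449^2 = 2651730845859653471779023381601

Result: 2651730845859653471779023381601
Multiplications needed: 6 (6 lines after 7^1)

7^36 = 2651730845859653471779023381601. Using exponentiation by squaring, this requires 6 multiplications. The key idea: if the exponent is even, square the half-power; if odd, multiply by the base once.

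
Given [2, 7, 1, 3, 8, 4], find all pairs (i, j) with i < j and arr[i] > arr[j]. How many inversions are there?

Finding inversions in [2, 7, 1, 3, 8, 4]:

(0, 2): arr[0]=2 > arr[2]=1
(1, 2): arr[1]=7 > arr[2]=1
(1, 3): arr[1]=7 > arr[3]=3
(1, 5): arr[1]=7 > arr[5]=4
(4, 5): arr[4]=8 > arr[5]=4

Total inversions: 5

The array has 5 inversion(s): (0,2), (1,2), (1,3), (1,5), (4,5). Each pair (i,j) satisfies i < j and arr[i] > arr[j].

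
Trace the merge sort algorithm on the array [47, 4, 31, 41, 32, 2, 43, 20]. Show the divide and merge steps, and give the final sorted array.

Merge sort trace:

Split: [47, 4, 31, 41, 32, 2, 43, 20] -> [47, 4, 31, 41] and [32, 2, 43, 20]
  Split: [47, 4, 31, 41] -> [47, 4] and [31, 41]
    Split: [47, 4] -> [47] and [4]
    Merge: [47] + [4] -> [4, 47]
    Split: [31, 41] -> [31] and [41]
    Merge: [31] + [41] -> [31, 41]
  Merge: [4, 47] + [31, 41] -> [4, 31, 41, 47]
  Split: [32, 2, 43, 20] -> [32, 2] and [43, 20]
    Split: [32, 2] -> [32] and [2]
    Merge: [32] + [2] -> [2, 32]
    Split: [43, 20] -> [43] and [20]
    Merge: [43] + [20] -> [20, 43]
  Merge: [2, 32] + [20, 43] -> [2, 20, 32, 43]
Merge: [4, 31, 41, 47] + [2, 20, 32, 43] -> [2, 4, 20, 31, 32, 41, 43, 47]

Final sorted array: [2, 4, 20, 31, 32, 41, 43, 47]

The merge sort proceeds by recursively splitting the array and merging sorted halves.
After all merges, the sorted array is [2, 4, 20, 31, 32, 41, 43, 47].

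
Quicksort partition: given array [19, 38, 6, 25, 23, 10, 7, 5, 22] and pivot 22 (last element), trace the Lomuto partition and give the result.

Lomuto partition with pivot = 22:

Initial array: [19, 38, 6, 25, 23, 10, 7, 5, 22]

arr[0]=19 <= 22: swap with position 0, array becomes [19, 38, 6, 25, 23, 10, 7, 5, 22]
arr[1]=38 > 22: no swap
arr[2]=6 <= 22: swap with position 1, array becomes [19, 6, 38, 25, 23, 10, 7, 5, 22]
arr[3]=25 > 22: no swap
arr[4]=23 > 22: no swap
arr[5]=10 <= 22: swap with position 2, array becomes [19, 6, 10, 25, 23, 38, 7, 5, 22]
arr[6]=7 <= 22: swap with position 3, array becomes [19, 6, 10, 7, 23, 38, 25, 5, 22]
arr[7]=5 <= 22: swap with position 4, array becomes [19, 6, 10, 7, 5, 38, 25, 23, 22]

Place pivot at position 5: [19, 6, 10, 7, 5, 22, 25, 23, 38]
Pivot position: 5

After partitioning with pivot 22, the array becomes [19, 6, 10, 7, 5, 22, 25, 23, 38]. The pivot is placed at index 5. All elements to the left of the pivot are <= 22, and all elements to the right are > 22.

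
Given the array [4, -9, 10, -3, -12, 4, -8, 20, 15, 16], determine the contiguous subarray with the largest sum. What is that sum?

Using Kadane's algorithm on [4, -9, 10, -3, -12, 4, -8, 20, 15, 16]:

Scanning through the array:
Position 1 (value -9): max_ending_here = -5, max_so_far = 4
Position 2 (value 10): max_ending_here = 10, max_so_far = 10
Position 3 (value -3): max_ending_here = 7, max_so_far = 10
Position 4 (value -12): max_ending_here = -5, max_so_far = 10
Position 5 (value 4): max_ending_here = 4, max_so_far = 10
Position 6 (value -8): max_ending_here = -4, max_so_far = 10
Position 7 (value 20): max_ending_here = 20, max_so_far = 20
Position 8 (value 15): max_ending_here = 35, max_so_far = 35
Position 9 (value 16): max_ending_here = 51, max_so_far = 51

Maximum subarray: [20, 15, 16]
Maximum sum: 51

The maximum subarray is [20, 15, 16] with sum 51. This subarray runs from index 7 to index 9.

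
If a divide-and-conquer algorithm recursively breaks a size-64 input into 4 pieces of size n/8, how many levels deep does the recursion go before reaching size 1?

For divide and conquer with division factor 8:

Problem sizes at each level:
Level 0: 64
Level 1: 8
Level 2: 1

The root is level 0 and the size-1 base case is level 2 (the tree spans levels 0 through 2, i.e. 3 levels counting the root), so the depth is the number of divisions: log_8(64) = 2

The recursion tree depth is log_8(64) = 2. At each level, the problem size is divided by 8, so it takes 2 divisions to reduce to a base case of size 1. The algorithm makes 4 recursive calls at each level.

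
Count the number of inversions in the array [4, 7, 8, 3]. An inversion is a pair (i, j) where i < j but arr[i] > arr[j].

Finding inversions in [4, 7, 8, 3]:

(0, 3): arr[0]=4 > arr[3]=3
(1, 3): arr[1]=7 > arr[3]=3
(2, 3): arr[2]=8 > arr[3]=3

Total inversions: 3

The array has 3 inversion(s): (0,3), (1,3), (2,3). Each pair (i,j) satisfies i < j and arr[i] > arr[j].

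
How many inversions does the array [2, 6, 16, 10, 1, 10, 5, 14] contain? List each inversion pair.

Finding inversions in [2, 6, 16, 10, 1, 10, 5, 14]:

(0, 4): arr[0]=2 > arr[4]=1
(1, 4): arr[1]=6 > arr[4]=1
(1, 6): arr[1]=6 > arr[6]=5
(2, 3): arr[2]=16 > arr[3]=10
(2, 4): arr[2]=16 > arr[4]=1
(2, 5): arr[2]=16 > arr[5]=10
(2, 6): arr[2]=16 > arr[6]=5
(2, 7): arr[2]=16 > arr[7]=14
(3, 4): arr[3]=10 > arr[4]=1
(3, 6): arr[3]=10 > arr[6]=5
(5, 6): arr[5]=10 > arr[6]=5

Total inversions: 11

The array has 11 inversion(s): (0,4), (1,4), (1,6), (2,3), (2,4), (2,5), (2,6), (2,7), (3,4), (3,6), (5,6). Each pair (i,j) satisfies i < j and arr[i] > arr[j].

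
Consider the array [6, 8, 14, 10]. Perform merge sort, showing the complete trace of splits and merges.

Merge sort trace:

Split: [6, 8, 14, 10] -> [6, 8] and [14, 10]
  Split: [6, 8] -> [6] and [8]
  Merge: [6] + [8] -> [6, 8]
  Split: [14, 10] -> [14] and [10]
  Merge: [14] + [10] -> [10, 14]
Merge: [6, 8] + [10, 14] -> [6, 8, 10, 14]

Final sorted array: [6, 8, 10, 14]

The merge sort proceeds by recursively splitting the array and merging sorted halves.
After all merges, the sorted array is [6, 8, 10, 14].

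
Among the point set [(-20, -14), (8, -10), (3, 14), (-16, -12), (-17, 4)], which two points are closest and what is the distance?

Computing all pairwise distances among 5 points:

d((-20, -14), (8, -10)) = 28.2843
d((-20, -14), (3, 14)) = 36.2353
d((-20, -14), (-16, -12)) = 4.4721 <-- minimum
d((-20, -14), (-17, 4)) = 18.2483
d((8, -10), (3, 14)) = 24.5153
d((8, -10), (-16, -12)) = 24.0832
d((8, -10), (-17, 4)) = 28.6531
d((3, 14), (-16, -12)) = 32.2025
d((3, 14), (-17, 4)) = 22.3607
d((-16, -12), (-17, 4)) = 16.0312

Closest pair: (-20, -14) and (-16, -12) with distance 4.4721

The closest pair is (-20, -14) and (-16, -12) with Euclidean distance 4.4721. For 5 points, brute-force pairwise comparison is shown above. For large n, the divide-and-conquer algorithm (sort by x, recurse on halves, check the dividing strip) achieves O(n log n).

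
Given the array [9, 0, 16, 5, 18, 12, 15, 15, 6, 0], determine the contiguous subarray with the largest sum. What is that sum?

Using Kadane's algorithm on [9, 0, 16, 5, 18, 12, 15, 15, 6, 0]:

Scanning through the array:
Position 1 (value 0): max_ending_here = 9, max_so_far = 9
Position 2 (value 16): max_ending_here = 25, max_so_far = 25
Position 3 (value 5): max_ending_here = 30, max_so_far = 30
Position 4 (value 18): max_ending_here = 48, max_so_far = 48
Position 5 (value 12): max_ending_here = 60, max_so_far = 60
Position 6 (value 15): max_ending_here = 75, max_so_far = 75
Position 7 (value 15): max_ending_here = 90, max_so_far = 90
Position 8 (value 6): max_ending_here = 96, max_so_far = 96
Position 9 (value 0): max_ending_here = 96, max_so_far = 96

Maximum subarray: [9, 0, 16, 5, 18, 12, 15, 15, 6]
Maximum sum: 96

The maximum subarray is [9, 0, 16, 5, 18, 12, 15, 15, 6] with sum 96. This subarray runs from index 0 to index 8.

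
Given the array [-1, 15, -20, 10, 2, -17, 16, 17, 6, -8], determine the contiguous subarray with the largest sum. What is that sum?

Using Kadane's algorithm on [-1, 15, -20, 10, 2, -17, 16, 17, 6, -8]:

Scanning through the array:
Position 1 (value 15): max_ending_here = 15, max_so_far = 15
Position 2 (value -20): max_ending_here = -5, max_so_far = 15
Position 3 (value 10): max_ending_here = 10, max_so_far = 15
Position 4 (value 2): max_ending_here = 12, max_so_far = 15
Position 5 (value -17): max_ending_here = -5, max_so_far = 15
Position 6 (value 16): max_ending_here = 16, max_so_far = 16
Position 7 (value 17): max_ending_here = 33, max_so_far = 33
Position 8 (value 6): max_ending_here = 39, max_so_far = 39
Position 9 (value -8): max_ending_here = 31, max_so_far = 39

Maximum subarray: [16, 17, 6]
Maximum sum: 39

The maximum subarray is [16, 17, 6] with sum 39. This subarray runs from index 6 to index 8.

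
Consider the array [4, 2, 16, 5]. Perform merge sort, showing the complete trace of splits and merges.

Merge sort trace:

Split: [4, 2, 16, 5] -> [4, 2] and [16, 5]
  Split: [4, 2] -> [4] and [2]
  Merge: [4] + [2] -> [2, 4]
  Split: [16, 5] -> [16] and [5]
  Merge: [16] + [5] -> [5, 16]
Merge: [2, 4] + [5, 16] -> [2, 4, 5, 16]

Final sorted array: [2, 4, 5, 16]

The merge sort proceeds by recursively splitting the array and merging sorted halves.
After all merges, the sorted array is [2, 4, 5, 16].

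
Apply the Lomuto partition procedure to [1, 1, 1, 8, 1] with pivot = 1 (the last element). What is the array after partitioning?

Lomuto partition with pivot = 1:

Initial array: [1, 1, 1, 8, 1]

arr[0]=1 <= 1: swap with position 0, array becomes [1, 1, 1, 8, 1]
arr[1]=1 <= 1: swap with position 1, array becomes [1, 1, 1, 8, 1]
arr[2]=1 <= 1: swap with position 2, array becomes [1, 1, 1, 8, 1]
arr[3]=8 > 1: no swap

Place pivot at position 3: [1, 1, 1, 1, 8]
Pivot position: 3

After partitioning with pivot 1, the array becomes [1, 1, 1, 1, 8]. The pivot is placed at index 3. All elements to the left of the pivot are <= 1, and all elements to the right are > 1.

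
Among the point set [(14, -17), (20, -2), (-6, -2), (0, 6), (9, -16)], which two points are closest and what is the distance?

Computing all pairwise distances among 5 points:

d((14, -17), (20, -2)) = 16.1555
d((14, -17), (-6, -2)) = 25.0
d((14, -17), (0, 6)) = 26.9258
d((14, -17), (9, -16)) = 5.099 <-- minimum
d((20, -2), (-6, -2)) = 26.0
d((20, -2), (0, 6)) = 21.5407
d((20, -2), (9, -16)) = 17.8045
d((-6, -2), (0, 6)) = 10.0
d((-6, -2), (9, -16)) = 20.5183
d((0, 6), (9, -16)) = 23.7697

Closest pair: (14, -17) and (9, -16) with distance 5.099

The closest pair is (14, -17) and (9, -16) with Euclidean distance 5.099. For 5 points, brute-force pairwise comparison is shown above. For large n, the divide-and-conquer algorithm (sort by x, recurse on halves, check the dividing strip) achieves O(n log n).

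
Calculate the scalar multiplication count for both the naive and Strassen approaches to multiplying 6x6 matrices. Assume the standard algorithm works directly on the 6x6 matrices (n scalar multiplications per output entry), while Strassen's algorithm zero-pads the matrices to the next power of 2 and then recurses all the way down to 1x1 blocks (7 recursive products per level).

Matrix multiplication for 6x6 matrices:

Strassen's algorithm requires power-of-2 dimensions. Pad 6x6 to 8x8 (next power of 2).

Standard algorithm: 6^3 = 216 multiplications
Strassen's algorithm: 7^(log2(8)) = 7^3 = 343 multiplications
Difference: 216 - 343 = -127 (Strassen uses MORE here due to padding overhead — for small or just-over-power-of-2 n, padding can outweigh the per-level savings)

Standard: 216 multiplications (6^3). Strassen: 343 multiplications (7^3, after padding to 8x8). Strassen reduces 8 recursive multiplications to 7 at each level.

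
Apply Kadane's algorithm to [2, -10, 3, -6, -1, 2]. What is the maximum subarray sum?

Using Kadane's algorithm on [2, -10, 3, -6, -1, 2]:

Scanning through the array:
Position 1 (value -10): max_ending_here = -8, max_so_far = 2
Position 2 (value 3): max_ending_here = 3, max_so_far = 3
Position 3 (value -6): max_ending_here = -3, max_so_far = 3
Position 4 (value -1): max_ending_here = -1, max_so_far = 3
Position 5 (value 2): max_ending_here = 2, max_so_far = 3

Maximum subarray: [3]
Maximum sum: 3

The maximum subarray is [3] with sum 3. This subarray runs from index 2 to index 2.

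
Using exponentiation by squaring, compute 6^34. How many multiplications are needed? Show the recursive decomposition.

Computing 6^34 by squaring (build up from 6^1; each line after the first costs one multiplication):

6^1 = 6
6^2 = (6^1)^2 = 6^2 = 36
6^4 = (6^2)^2 = 36^2 = 1296
6^8 = (6^4)^2 = 1296^2 = 1679616
6^16 = (6^8)^2 = 1679616^2 = 2821109907456
6^17 = 6 * 6^16 = 6 * 2821109907456 = 16926659444736
6^34 = (6^17)^2 = 16926659444736^2 = 286511799958070431838109696

Result: 286511799958070431838109696
Multiplications needed: 6 (6 lines after 6^1)

6^34 = 286511799958070431838109696. Using exponentiation by squaring, this requires 6 multiplications. The key idea: if the exponent is even, square the half-power; if odd, multiply by the base once.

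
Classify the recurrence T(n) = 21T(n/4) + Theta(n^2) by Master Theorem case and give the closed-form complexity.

Master Theorem for T(n) = 21T(n/4) + O(n^2):

a = 21, b = 4, c = 2
log_b(a) = log_4(21) = 2.1962

Case 1: c = 2 < log_4(21) = 2.1962
T(n) = O(n^(log_4 21))

For T(n) = 21T(n/4) + O(n^2): log_4(21) = 2.1962. This is Case 1 of the Master Theorem (c < log_b(a), work dominated by leaves), giving O(n^(log_4 21)).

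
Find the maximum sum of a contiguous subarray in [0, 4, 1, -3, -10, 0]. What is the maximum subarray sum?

Using Kadane's algorithm on [0, 4, 1, -3, -10, 0]:

Scanning through the array:
Position 1 (value 4): max_ending_here = 4, max_so_far = 4
Position 2 (value 1): max_ending_here = 5, max_so_far = 5
Position 3 (value -3): max_ending_here = 2, max_so_far = 5
Position 4 (value -10): max_ending_here = -8, max_so_far = 5
Position 5 (value 0): max_ending_here = 0, max_so_far = 5

Maximum subarray: [0, 4, 1]
Maximum sum: 5

The maximum subarray is [0, 4, 1] with sum 5. This subarray runs from index 0 to index 2.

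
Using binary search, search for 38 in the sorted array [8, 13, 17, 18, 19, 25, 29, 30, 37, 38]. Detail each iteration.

Binary search for 38 in [8, 13, 17, 18, 19, 25, 29, 30, 37, 38]:

lo=0, hi=9, mid=4, arr[mid]=19 -> 19 < 38, search right half
lo=5, hi=9, mid=7, arr[mid]=30 -> 30 < 38, search right half
lo=8, hi=9, mid=8, arr[mid]=37 -> 37 < 38, search right half
lo=9, hi=9, mid=9, arr[mid]=38 -> Found target at index 9!

Binary search finds 38 at index 9 after 4 comparisons. The search repeatedly halves the search space by comparing with the middle element.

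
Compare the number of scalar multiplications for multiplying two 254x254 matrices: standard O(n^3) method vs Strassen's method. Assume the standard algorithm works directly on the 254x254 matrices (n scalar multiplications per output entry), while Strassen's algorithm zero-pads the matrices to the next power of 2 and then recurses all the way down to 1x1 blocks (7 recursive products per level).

Matrix multiplication for 254x254 matrices:

Strassen's algorithm requires power-of-2 dimensions. Pad 254x254 to 256x256 (next power of 2).

Standard algorithm: 254^3 = 16387064 multiplications
Strassen's algorithm: 7^(log2(256)) = 7^8 = 5764801 multiplications
Savings: 16387064 - 5764801 = 10622263 multiplications

Standard: 16387064 multiplications (254^3). Strassen: 5764801 multiplications (7^8, after padding to 256x256). Strassen reduces 8 recursive multiplications to 7 at each level.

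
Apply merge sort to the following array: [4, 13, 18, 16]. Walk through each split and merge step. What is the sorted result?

Merge sort trace:

Split: [4, 13, 18, 16] -> [4, 13] and [18, 16]
  Split: [4, 13] -> [4] and [13]
  Merge: [4] + [13] -> [4, 13]
  Split: [18, 16] -> [18] and [16]
  Merge: [18] + [16] -> [16, 18]
Merge: [4, 13] + [16, 18] -> [4, 13, 16, 18]

Final sorted array: [4, 13, 16, 18]

The merge sort proceeds by recursively splitting the array and merging sorted halves.
After all merges, the sorted array is [4, 13, 16, 18].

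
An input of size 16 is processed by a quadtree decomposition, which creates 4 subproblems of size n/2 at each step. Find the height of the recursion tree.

For divide and conquer with division factor 2:

Problem sizes at each level:
Level 0: 16
Level 1: 8
Level 2: 4
Level 3: 2
Level 4: 1

The root is level 0 and the size-1 base case is level 4 (the tree spans levels 0 through 4, i.e. 5 levels counting the root), so the depth is the number of divisions: log_2(16) = 4

The recursion tree depth is log_2(16) = 4. At each level, the problem size is divided by 2, so it takes 4 divisions to reduce to a base case of size 1. The algorithm makes 4 recursive calls at each level.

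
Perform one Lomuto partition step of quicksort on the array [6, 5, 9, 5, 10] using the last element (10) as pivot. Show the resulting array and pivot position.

Lomuto partition with pivot = 10:

Initial array: [6, 5, 9, 5, 10]

arr[0]=6 <= 10: swap with position 0, array becomes [6, 5, 9, 5, 10]
arr[1]=5 <= 10: swap with position 1, array becomes [6, 5, 9, 5, 10]
arr[2]=9 <= 10: swap with position 2, array becomes [6, 5, 9, 5, 10]
arr[3]=5 <= 10: swap with position 3, array becomes [6, 5, 9, 5, 10]

Place pivot at position 4: [6, 5, 9, 5, 10]
Pivot position: 4

After partitioning with pivot 10, the array becomes [6, 5, 9, 5, 10]. The pivot is placed at index 4. All elements to the left of the pivot are <= 10, and all elements to the right are > 10.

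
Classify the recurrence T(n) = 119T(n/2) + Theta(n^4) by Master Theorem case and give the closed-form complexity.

Master Theorem for T(n) = 119T(n/2) + O(n^4):

a = 119, b = 2, c = 4
log_b(a) = log_2(119) = 6.8948

Case 1: c = 4 < log_2(119) = 6.8948
T(n) = O(n^(log_2 119))

For T(n) = 119T(n/2) + O(n^4): log_2(119) = 6.8948. This is Case 1 of the Master Theorem (c < log_b(a), work dominated by leaves), giving O(n^(log_2 119)).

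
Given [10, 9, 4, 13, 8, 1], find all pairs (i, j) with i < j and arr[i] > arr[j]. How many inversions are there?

Finding inversions in [10, 9, 4, 13, 8, 1]:

(0, 1): arr[0]=10 > arr[1]=9
(0, 2): arr[0]=10 > arr[2]=4
(0, 4): arr[0]=10 > arr[4]=8
(0, 5): arr[0]=10 > arr[5]=1
(1, 2): arr[1]=9 > arr[2]=4
(1, 4): arr[1]=9 > arr[4]=8
(1, 5): arr[1]=9 > arr[5]=1
(2, 5): arr[2]=4 > arr[5]=1
(3, 4): arr[3]=13 > arr[4]=8
(3, 5): arr[3]=13 > arr[5]=1
(4, 5): arr[4]=8 > arr[5]=1

Total inversions: 11

The array has 11 inversion(s): (0,1), (0,2), (0,4), (0,5), (1,2), (1,4), (1,5), (2,5), (3,4), (3,5), (4,5). Each pair (i,j) satisfies i < j and arr[i] > arr[j].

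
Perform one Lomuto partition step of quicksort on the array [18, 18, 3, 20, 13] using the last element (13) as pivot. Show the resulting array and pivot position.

Lomuto partition with pivot = 13:

Initial array: [18, 18, 3, 20, 13]

arr[0]=18 > 13: no swap
arr[1]=18 > 13: no swap
arr[2]=3 <= 13: swap with position 0, array becomes [3, 18, 18, 20, 13]
arr[3]=20 > 13: no swap

Place pivot at position 1: [3, 13, 18, 20, 18]
Pivot position: 1

After partitioning with pivot 13, the array becomes [3, 13, 18, 20, 18]. The pivot is placed at index 1. All elements to the left of the pivot are <= 13, and all elements to the right are > 13.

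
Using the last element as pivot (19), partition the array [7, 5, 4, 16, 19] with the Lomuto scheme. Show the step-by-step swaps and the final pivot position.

Lomuto partition with pivot = 19:

Initial array: [7, 5, 4, 16, 19]

arr[0]=7 <= 19: swap with position 0, array becomes [7, 5, 4, 16, 19]
arr[1]=5 <= 19: swap with position 1, array becomes [7, 5, 4, 16, 19]
arr[2]=4 <= 19: swap with position 2, array becomes [7, 5, 4, 16, 19]
arr[3]=16 <= 19: swap with position 3, array becomes [7, 5, 4, 16, 19]

Place pivot at position 4: [7, 5, 4, 16, 19]
Pivot position: 4

After partitioning with pivot 19, the array becomes [7, 5, 4, 16, 19]. The pivot is placed at index 4. All elements to the left of the pivot are <= 19, and all elements to the right are > 19.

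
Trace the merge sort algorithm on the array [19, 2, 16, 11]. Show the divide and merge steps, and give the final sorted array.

Merge sort trace:

Split: [19, 2, 16, 11] -> [19, 2] and [16, 11]
  Split: [19, 2] -> [19] and [2]
  Merge: [19] + [2] -> [2, 19]
  Split: [16, 11] -> [16] and [11]
  Merge: [16] + [11] -> [11, 16]
Merge: [2, 19] + [11, 16] -> [2, 11, 16, 19]

Final sorted array: [2, 11, 16, 19]

The merge sort proceeds by recursively splitting the array and merging sorted halves.
After all merges, the sorted array is [2, 11, 16, 19].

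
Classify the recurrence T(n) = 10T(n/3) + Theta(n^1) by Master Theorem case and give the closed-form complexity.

Master Theorem for T(n) = 10T(n/3) + O(n^1):

a = 10, b = 3, c = 1
log_b(a) = log_3(10) = 2.0959

Case 1: c = 1 < log_3(10) = 2.0959
T(n) = O(n^(log_3 10))

For T(n) = 10T(n/3) + O(n^1): log_3(10) = 2.0959. This is Case 1 of the Master Theorem (c < log_b(a), work dominated by leaves), giving O(n^(log_3 10)).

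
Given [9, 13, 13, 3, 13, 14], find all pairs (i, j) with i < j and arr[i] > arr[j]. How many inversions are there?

Finding inversions in [9, 13, 13, 3, 13, 14]:

(0, 3): arr[0]=9 > arr[3]=3
(1, 3): arr[1]=13 > arr[3]=3
(2, 3): arr[2]=13 > arr[3]=3

Total inversions: 3

The array has 3 inversion(s): (0,3), (1,3), (2,3). Each pair (i,j) satisfies i < j and arr[i] > arr[j].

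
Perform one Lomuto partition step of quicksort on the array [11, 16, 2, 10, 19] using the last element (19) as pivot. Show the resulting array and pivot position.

Lomuto partition with pivot = 19:

Initial array: [11, 16, 2, 10, 19]

arr[0]=11 <= 19: swap with position 0, array becomes [11, 16, 2, 10, 19]
arr[1]=16 <= 19: swap with position 1, array becomes [11, 16, 2, 10, 19]
arr[2]=2 <= 19: swap with position 2, array becomes [11, 16, 2, 10, 19]
arr[3]=10 <= 19: swap with position 3, array becomes [11, 16, 2, 10, 19]

Place pivot at position 4: [11, 16, 2, 10, 19]
Pivot position: 4

After partitioning with pivot 19, the array becomes [11, 16, 2, 10, 19]. The pivot is placed at index 4. All elements to the left of the pivot are <= 19, and all elements to the right are > 19.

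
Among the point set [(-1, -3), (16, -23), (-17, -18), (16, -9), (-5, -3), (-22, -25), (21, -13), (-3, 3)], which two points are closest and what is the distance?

Computing all pairwise distances among 8 points:

d((-1, -3), (16, -23)) = 26.2488
d((-1, -3), (-17, -18)) = 21.9317
d((-1, -3), (16, -9)) = 18.0278
d((-1, -3), (-5, -3)) = 4.0 <-- minimum
d((-1, -3), (-22, -25)) = 30.4138
d((-1, -3), (21, -13)) = 24.1661
d((-1, -3), (-3, 3)) = 6.3246
d((16, -23), (-17, -18)) = 33.3766
d((16, -23), (16, -9)) = 14.0
d((16, -23), (-5, -3)) = 29.0
d((16, -23), (-22, -25)) = 38.0526
d((16, -23), (21, -13)) = 11.1803
d((16, -23), (-3, 3)) = 32.2025
d((-17, -18), (16, -9)) = 34.2053
d((-17, -18), (-5, -3)) = 19.2094
d((-17, -18), (-22, -25)) = 8.6023
d((-17, -18), (21, -13)) = 38.3275
d((-17, -18), (-3, 3)) = 25.2389
d((16, -9), (-5, -3)) = 21.8403
d((16, -9), (-22, -25)) = 41.2311
d((16, -9), (21, -13)) = 6.4031
d((16, -9), (-3, 3)) = 22.4722
d((-5, -3), (-22, -25)) = 27.8029
d((-5, -3), (21, -13)) = 27.8568
d((-5, -3), (-3, 3)) = 6.3246
d((-22, -25), (21, -13)) = 44.643
d((-22, -25), (-3, 3)) = 33.8378
d((21, -13), (-3, 3)) = 28.8444

Closest pair: (-1, -3) and (-5, -3) with distance 4.0

The closest pair is (-1, -3) and (-5, -3) with Euclidean distance 4.0. For 8 points, brute-force pairwise comparison is shown above. For large n, the divide-and-conquer algorithm (sort by x, recurse on halves, check the dividing strip) achieves O(n log n).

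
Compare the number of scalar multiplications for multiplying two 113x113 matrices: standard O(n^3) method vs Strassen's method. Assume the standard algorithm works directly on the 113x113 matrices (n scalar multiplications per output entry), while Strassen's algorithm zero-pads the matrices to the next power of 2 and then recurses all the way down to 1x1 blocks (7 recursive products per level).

Matrix multiplication for 113x113 matrices:

Strassen's algorithm requires power-of-2 dimensions. Pad 113x113 to 128x128 (next power of 2).

Standard algorithm: 113^3 = 1442897 multiplications
Strassen's algorithm: 7^(log2(128)) = 7^7 = 823543 multiplications
Savings: 1442897 - 823543 = 619354 multiplications

Standard: 1442897 multiplications (113^3). Strassen: 823543 multiplications (7^7, after padding to 128x128). Strassen reduces 8 recursive multiplications to 7 at each level.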